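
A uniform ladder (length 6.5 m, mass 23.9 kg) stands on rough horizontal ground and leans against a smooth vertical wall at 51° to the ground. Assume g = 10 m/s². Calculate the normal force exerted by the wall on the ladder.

Torques about the foot: N_wall · 6.5 sin 51° = 23.9×10×3.25 cos 51° → N_wall = 96.769 N.

N_wall ≈ 96.8 N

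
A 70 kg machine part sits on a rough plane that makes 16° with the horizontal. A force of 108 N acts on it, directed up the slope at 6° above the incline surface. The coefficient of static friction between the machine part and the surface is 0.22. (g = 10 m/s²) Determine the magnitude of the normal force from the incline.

Axes along / perpendicular to the incline. W sin 16° = 192.9 N down-slope; W cos 16° = 672.9 N into the surface.
Perpendicular: N = W cos 16° − P sin 6° = 672.9 − 11.29 = 661.6 N.
Along incline: P cos 6° + f = W sin 16° (friction acts up-slope) → f = 192.9 − 107.4 = 85.54 N.
|f| = 85.54 N ≤ μN = 145.6 N, so the machine part is indeed static.

N ≈ 662 N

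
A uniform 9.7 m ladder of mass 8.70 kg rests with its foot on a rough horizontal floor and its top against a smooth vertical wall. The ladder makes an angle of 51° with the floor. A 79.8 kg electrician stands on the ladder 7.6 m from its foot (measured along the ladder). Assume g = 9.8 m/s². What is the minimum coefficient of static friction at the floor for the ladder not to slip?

μ_min ≈ 0.612

ΣF_y = 0: N_floor = 8.70×9.8 + 79.8×9.8 = 867.3 N.
Torques about the foot: N_wall · 9.7 sin 51° = 8.70×9.8×4.85 cos 51° + 79.8×9.8×7.6 cos 51° → N_wall = 530.7 N.
ΣF_x = 0: f_floor = N_wall = 530.7 N.
μ_min = f_floor / N_floor = 530.7 / 867.3 = 0.6119.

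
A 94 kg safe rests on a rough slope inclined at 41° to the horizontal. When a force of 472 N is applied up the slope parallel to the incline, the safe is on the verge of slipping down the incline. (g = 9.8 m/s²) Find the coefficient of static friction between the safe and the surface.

μ ≈ 0.190

On the verge of sliding down the incline, friction is at its maximum μN and acts up the slope.
Perpendicular to incline: N = W cos 41° − P sin 0° = 695.2 − 0 = 695.2 N.
Along incline: P cos 0° + μN = W sin 41° → μ = (W sin 41° − P cos 0°) / N = 0.1904.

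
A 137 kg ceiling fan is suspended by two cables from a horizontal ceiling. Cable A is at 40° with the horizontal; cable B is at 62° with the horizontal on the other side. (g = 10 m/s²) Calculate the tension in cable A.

Weight W = 137 × 10 = 1370 N acts straight down.
Horizontal: T_A cos 40° = T_B cos 62°  →  T_B = 1.632 T_A.
Vertical: T_A sin 40° + T_B sin 62° = 1370.
Substituting the horizontal relation into the vertical equation gives 2.084 T_A = 1370, so T_A = 657.5 N.

T_A ≈ 658 N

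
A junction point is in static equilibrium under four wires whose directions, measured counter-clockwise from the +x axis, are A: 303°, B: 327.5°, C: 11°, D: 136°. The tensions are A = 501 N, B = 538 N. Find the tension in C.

T_C ≈ 6.64 N

Resolve: ΣF_x = 501 cos 303° + 538 cos 327.5° + T_C cos 11° + T_D cos 136° = 0.
        ΣF_y = 501 sin 303° + 538 sin 327.5° + T_C sin 11° + T_D sin 136° = 0.
The known terms sum to (726.6, -709.2) N, so 0.9816 T_C − 0.7193 T_D = -726.6 and 0.1908 T_C + 0.6947 T_D = 709.2.
Solving simultaneously: T_C = 6.642 N, T_D = 1019 N.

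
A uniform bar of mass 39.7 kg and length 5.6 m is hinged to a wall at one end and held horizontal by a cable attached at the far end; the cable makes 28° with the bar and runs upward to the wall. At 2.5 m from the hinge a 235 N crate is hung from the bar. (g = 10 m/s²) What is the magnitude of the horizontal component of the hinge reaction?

H_x ≈ 571 N

Take torques about the hinge: T sin 28° · 5.6 = 39.7×10×2.8 + 235×2.5 = 1699.1 N·m.
So T = 1699.1 / (0.4695 × 5.6) = 646.28 N.
ΣF_x = 0: H_x = T cos 28° = 570.63 N.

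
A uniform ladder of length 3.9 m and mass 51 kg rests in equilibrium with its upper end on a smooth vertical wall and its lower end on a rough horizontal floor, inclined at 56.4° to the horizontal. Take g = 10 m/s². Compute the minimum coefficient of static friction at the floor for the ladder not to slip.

μ_min ≈ 0.332

ΣF_y = 0: N_floor = 51×10 = 510 N.
Torques about the foot: N_wall · 3.9 sin 56.4° = 51×10×1.95 cos 56.4° → N_wall = 169.42 N.
ΣF_x = 0: f_floor = N_wall = 169.42 N.
μ_min = f_floor / N_floor = 169.42 / 510 = 0.3322.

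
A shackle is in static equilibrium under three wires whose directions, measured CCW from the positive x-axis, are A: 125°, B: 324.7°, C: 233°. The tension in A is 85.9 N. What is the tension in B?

T_B ≈ 81.7 N

Resolve: ΣF_x = 85.9 cos 125° + T_B cos 324.7° + T_C cos 233° = 0.
        ΣF_y = 85.9 sin 125° + T_B sin 324.7° + T_C sin 233° = 0.
The known terms sum to (-49.27, 70.37) N, so 0.8161 T_B − 0.6018 T_C = 49.27 and -0.5779 T_B − 0.7986 T_C = -70.37.
Solving simultaneously: T_B = 81.73 N, T_C = 28.97 N.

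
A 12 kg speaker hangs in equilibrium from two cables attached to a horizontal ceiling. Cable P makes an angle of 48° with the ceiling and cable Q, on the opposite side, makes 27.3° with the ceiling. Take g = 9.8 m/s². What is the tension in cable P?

T_P ≈ 108 N

Weight W = 12 × 9.8 = 117.6 N acts straight down.
Horizontal: T_P cos 48° = T_Q cos 27.3°  →  T_Q = 0.753 T_P.
Vertical: T_P sin 48° + T_Q sin 27.3° = 117.6.
Substituting the horizontal relation into the vertical equation gives 1.089 T_P = 117.6, so T_P = 108 N.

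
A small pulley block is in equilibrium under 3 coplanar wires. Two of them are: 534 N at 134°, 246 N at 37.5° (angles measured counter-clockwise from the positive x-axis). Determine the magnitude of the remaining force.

F ≈ 562 N

Sum the known components: ΣF_x = -175.8 N, ΣF_y = 533.9 N.
For equilibrium the remaining force must supply (−ΣF_x, −ΣF_y) = (175.8, -533.9) N.
Magnitude = √((175.8)² + (-533.9)²) = 562.1 N; direction = atan2(-533.9, 175.8) = 288.2°.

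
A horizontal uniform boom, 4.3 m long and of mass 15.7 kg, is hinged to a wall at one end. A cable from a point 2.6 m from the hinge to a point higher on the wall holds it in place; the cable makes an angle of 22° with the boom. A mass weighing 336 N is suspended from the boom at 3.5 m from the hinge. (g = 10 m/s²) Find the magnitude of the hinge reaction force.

Take torques about the hinge: T sin 22° · 2.6 = 15.7×10×2.15 + 336×3.5 = 1513.5 N·m.
So T = 1513.5 / (0.3746 × 2.6) = 1554 N.
ΣF_x = 0: H_x = T cos 22° = 1440.8 N.
ΣF_y = 0: H_y = (15.7×10 + 336) − T sin 22° = 493 − 582.13 = -89.135 N.
|H| = √(H_x² + H_y²) = √((1440.8)² + (-89.135)²) = 1443.6 N.

|H| ≈ 1440 N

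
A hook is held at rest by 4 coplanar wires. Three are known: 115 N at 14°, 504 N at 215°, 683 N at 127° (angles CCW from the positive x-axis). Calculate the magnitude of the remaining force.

Sum the known components: ΣF_x = -712.3 N, ΣF_y = 284.2 N.
For equilibrium the remaining force must supply (−ΣF_x, −ΣF_y) = (712.3, -284.2) N.
Magnitude = √((712.3)² + (-284.2)²) = 766.9 N; direction = atan2(-284.2, 712.3) = 338.2°.

F ≈ 767 N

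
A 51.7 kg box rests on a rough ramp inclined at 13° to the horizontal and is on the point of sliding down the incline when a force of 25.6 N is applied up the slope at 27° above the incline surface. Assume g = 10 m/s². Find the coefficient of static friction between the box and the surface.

On the verge of sliding down the incline, friction is at its maximum μN and acts up the slope.
Perpendicular to incline: N = W cos 13° − P sin 27° = 503.7 − 11.62 = 492.1 N.
Along incline: P cos 27° + μN = W sin 13° → μ = (W sin 13° − P cos 27°) / N = 0.19.

μ ≈ 0.190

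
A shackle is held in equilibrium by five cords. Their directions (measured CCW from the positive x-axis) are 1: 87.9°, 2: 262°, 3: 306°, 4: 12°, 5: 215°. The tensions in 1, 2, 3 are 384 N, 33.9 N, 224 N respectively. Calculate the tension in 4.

T_4 ≈ 147 N

Resolve: ΣF_x = 384 cos 87.9° + 33.9 cos 262° + 224 cos 306° + T_4 cos 12° + T_5 cos 215° = 0.
        ΣF_y = 384 sin 87.9° + 33.9 sin 262° + 224 sin 306° + T_4 sin 12° + T_5 sin 215° = 0.
The known terms sum to (141, 169) N, so 0.9781 T_4 − 0.8192 T_5 = -141 and 0.2079 T_4 − 0.5736 T_5 = -169.
Solving simultaneously: T_4 = 147.2 N, T_5 = 347.9 N.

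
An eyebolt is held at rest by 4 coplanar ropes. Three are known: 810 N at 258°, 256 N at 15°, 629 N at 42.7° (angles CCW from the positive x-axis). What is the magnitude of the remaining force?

F ≈ 618 N

Sum the known components: ΣF_x = 541.1 N, ΣF_y = -299.5 N.
For equilibrium the remaining force must supply (−ΣF_x, −ΣF_y) = (-541.1, 299.5) N.
Magnitude = √((-541.1)² + (299.5)²) = 618.5 N; direction = atan2(299.5, -541.1) = 151.0°.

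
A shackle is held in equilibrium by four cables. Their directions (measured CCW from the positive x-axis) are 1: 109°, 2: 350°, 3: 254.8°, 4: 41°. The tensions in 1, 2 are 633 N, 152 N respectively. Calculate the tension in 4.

Resolve: ΣF_x = 633 cos 109° + 152 cos 350° + T_3 cos 254.8° + T_4 cos 41° = 0.
        ΣF_y = 633 sin 109° + 152 sin 350° + T_3 sin 254.8° + T_4 sin 41° = 0.
The known terms sum to (-56.39, 572.1) N, so -0.2622 T_3 + 0.7547 T_4 = 56.39 and -0.9650 T_3 + 0.6561 T_4 = -572.1.
Solving simultaneously: T_3 = 842.7 N, T_4 = 367.5 N.

T_4 ≈ 367 N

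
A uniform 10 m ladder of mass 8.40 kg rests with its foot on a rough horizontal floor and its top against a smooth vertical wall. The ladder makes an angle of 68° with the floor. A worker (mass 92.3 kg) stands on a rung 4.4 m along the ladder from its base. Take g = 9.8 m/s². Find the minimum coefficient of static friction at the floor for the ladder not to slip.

ΣF_y = 0: N_floor = 8.40×9.8 + 92.3×9.8 = 986.86 N.
Torques about the foot: N_wall · 10 sin 68° = 8.40×9.8×5 cos 68° + 92.3×9.8×4.4 cos 68° → N_wall = 177.43 N.
ΣF_x = 0: f_floor = N_wall = 177.43 N.
μ_min = f_floor / N_floor = 177.43 / 986.86 = 0.1798.

μ_min ≈ 0.180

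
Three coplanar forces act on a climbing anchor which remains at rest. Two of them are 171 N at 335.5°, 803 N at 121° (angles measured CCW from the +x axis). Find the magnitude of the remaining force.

Sum the known components: ΣF_x = -258 N, ΣF_y = 617.4 N.
For equilibrium the remaining force must supply (−ΣF_x, −ΣF_y) = (258, -617.4) N.
Magnitude = √((258)² + (-617.4)²) = 669.1 N; direction = atan2(-617.4, 258) = 292.7°.

F ≈ 669 N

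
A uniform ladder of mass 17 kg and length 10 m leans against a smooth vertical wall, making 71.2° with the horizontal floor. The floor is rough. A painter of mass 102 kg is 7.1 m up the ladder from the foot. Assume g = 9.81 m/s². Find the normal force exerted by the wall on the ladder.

N_wall ≈ 270 N

Torques about the foot: N_wall · 10 sin 71.2° = 17×9.81×5 cos 71.2° + 102×9.81×7.1 cos 71.2° → N_wall = 270.24 N.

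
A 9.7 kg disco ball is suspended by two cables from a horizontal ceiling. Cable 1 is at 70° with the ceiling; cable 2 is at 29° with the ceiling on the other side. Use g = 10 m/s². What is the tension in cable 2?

Weight W = 9.7 × 10 = 97 N acts straight down.
Horizontal: T_1 cos 70° = T_2 cos 29°  →  T_1 = 2.557 T_2.
Vertical: T_1 sin 70° + T_2 sin 29° = 97.
Substituting the horizontal relation into the vertical equation gives 2.888 T_2 = 97, so T_2 = 33.59 N.

T_2 ≈ 33.6 N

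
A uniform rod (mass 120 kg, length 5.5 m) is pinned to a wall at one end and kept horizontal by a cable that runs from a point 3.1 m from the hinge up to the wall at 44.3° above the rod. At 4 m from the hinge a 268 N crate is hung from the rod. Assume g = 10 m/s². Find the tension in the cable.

Take torques about the hinge: T sin 44.3° · 3.1 = 120×10×2.75 + 268×4 = 4372 N·m.
So T = 4372 / (0.6984 × 3.1) = 2019.3 N.

T ≈ 2020 N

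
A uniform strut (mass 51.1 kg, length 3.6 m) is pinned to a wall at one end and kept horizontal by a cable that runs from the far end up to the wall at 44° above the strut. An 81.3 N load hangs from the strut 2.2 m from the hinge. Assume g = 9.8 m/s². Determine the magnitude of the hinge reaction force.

Take torques about the hinge: T sin 44° · 3.6 = 51.1×9.8×1.8 + 81.3×2.2 = 1080.3 N·m.
So T = 1080.3 / (0.6947 × 3.6) = 431.97 N.
ΣF_x = 0: H_x = T cos 44° = 310.74 N.
ΣF_y = 0: H_y = (51.1×9.8 + 81.3) − T sin 44° = 582.08 − 300.07 = 282.01 N.
|H| = √(H_x² + H_y²) = √((310.74)² + (282.01)²) = 419.62 N.

|H| ≈ 420 N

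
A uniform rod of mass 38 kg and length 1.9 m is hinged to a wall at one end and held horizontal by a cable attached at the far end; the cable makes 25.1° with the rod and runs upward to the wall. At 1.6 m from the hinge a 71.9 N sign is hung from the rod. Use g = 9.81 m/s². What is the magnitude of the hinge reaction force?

|H| ≈ 563 N

Take torques about the hinge: T sin 25.1° · 1.9 = 38×9.81×0.95 + 71.9×1.6 = 469.18 N·m.
So T = 469.18 / (0.4242 × 1.9) = 582.13 N.
ΣF_x = 0: H_x = T cos 25.1° = 527.15 N.
ΣF_y = 0: H_y = (38×9.81 + 71.9) − T sin 25.1° = 444.68 − 246.94 = 197.74 N.
|H| = √(H_x² + H_y²) = √((527.15)² + (197.74)²) = 563.02 N.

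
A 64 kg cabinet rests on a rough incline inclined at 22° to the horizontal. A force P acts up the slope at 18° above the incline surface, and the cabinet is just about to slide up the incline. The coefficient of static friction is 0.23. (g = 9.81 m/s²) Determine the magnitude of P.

On the verge of sliding up the incline, friction equals μN and acts down the slope.
Perpendicular: N + P sin 18° = W cos 22° = 582.1 N.
Along incline: P cos 18° = W sin 22° + μN  with W sin 22° = 235.2 N.
Solving the pair for P and N: P = 361.1 N, N = 470.5 N (and f = μN = 108.2 N).

P ≈ 361 N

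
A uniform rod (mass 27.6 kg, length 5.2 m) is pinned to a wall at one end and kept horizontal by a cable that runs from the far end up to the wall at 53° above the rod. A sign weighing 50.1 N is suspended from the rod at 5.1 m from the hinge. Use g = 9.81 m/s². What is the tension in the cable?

T ≈ 231 N

Take torques about the hinge: T sin 53° · 5.2 = 27.6×9.81×2.6 + 50.1×5.1 = 959.48 N·m.
So T = 959.48 / (0.7986 × 5.2) = 231.04 N.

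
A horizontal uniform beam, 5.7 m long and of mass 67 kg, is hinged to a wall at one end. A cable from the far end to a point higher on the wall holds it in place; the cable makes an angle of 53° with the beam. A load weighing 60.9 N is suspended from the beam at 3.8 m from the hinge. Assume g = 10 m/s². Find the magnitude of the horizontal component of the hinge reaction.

Take torques about the hinge: T sin 53° · 5.7 = 67×10×2.85 + 60.9×3.8 = 2140.9 N·m.
So T = 2140.9 / (0.7986 × 5.7) = 470.3 N.
ΣF_x = 0: H_x = T cos 53° = 283.03 N.

H_x ≈ 283 N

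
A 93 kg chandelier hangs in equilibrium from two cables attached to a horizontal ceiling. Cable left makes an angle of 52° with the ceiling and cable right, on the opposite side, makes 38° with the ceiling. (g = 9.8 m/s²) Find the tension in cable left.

T_left ≈ 718 N

Weight W = 93 × 9.8 = 911.4 N acts straight down.
Horizontal: T_left cos 52° = T_right cos 38°  →  T_right = 0.7813 T_left.
Vertical: T_left sin 52° + T_right sin 38° = 911.4.
Substituting the horizontal relation into the vertical equation gives 1.269 T_left = 911.4, so T_left = 718.2 N.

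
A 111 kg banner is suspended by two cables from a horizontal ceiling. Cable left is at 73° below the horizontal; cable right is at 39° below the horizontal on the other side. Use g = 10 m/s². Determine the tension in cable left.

T_left ≈ 930 N

Weight W = 111 × 10 = 1110 N acts straight down.
Horizontal: T_left cos 73° = T_right cos 39°  →  T_right = 0.3762 T_left.
Vertical: T_left sin 73° + T_right sin 39° = 1110.
Substituting the horizontal relation into the vertical equation gives 1.193 T_left = 1110, so T_left = 930.4 N.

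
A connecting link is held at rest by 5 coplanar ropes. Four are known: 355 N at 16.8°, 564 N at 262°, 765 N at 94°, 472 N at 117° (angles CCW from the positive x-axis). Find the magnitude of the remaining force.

F ≈ 728 N

Sum the known components: ΣF_x = -6.292 N, ΣF_y = 727.8 N.
For equilibrium the remaining force must supply (−ΣF_x, −ΣF_y) = (6.292, -727.8) N.
Magnitude = √((6.292)² + (-727.8)²) = 727.8 N; direction = atan2(-727.8, 6.292) = 270.5°.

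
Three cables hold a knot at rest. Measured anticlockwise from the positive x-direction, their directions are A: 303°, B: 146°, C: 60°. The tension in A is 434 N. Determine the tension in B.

T_B ≈ 388 N

Resolve: ΣF_x = 434 cos 303° + T_B cos 146° + T_C cos 60° = 0.
        ΣF_y = 434 sin 303° + T_B sin 146° + T_C sin 60° = 0.
The known terms sum to (236.4, -364) N, so -0.8290 T_B + 0.5000 T_C = -236.4 and 0.5592 T_B + 0.8660 T_C = 364.
Solving simultaneously: T_B = 387.6 N, T_C = 170 N.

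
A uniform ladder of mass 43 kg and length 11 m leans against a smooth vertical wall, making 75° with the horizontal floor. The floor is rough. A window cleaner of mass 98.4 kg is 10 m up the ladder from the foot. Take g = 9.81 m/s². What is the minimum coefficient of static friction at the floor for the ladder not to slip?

ΣF_y = 0: N_floor = 43×9.81 + 98.4×9.81 = 1387.1 N.
Torques about the foot: N_wall · 11 sin 75° = 43×9.81×5.5 cos 75° + 98.4×9.81×10 cos 75° → N_wall = 291.65 N.
ΣF_x = 0: f_floor = N_wall = 291.65 N.
μ_min = f_floor / N_floor = 291.65 / 1387.1 = 0.2103.

μ_min ≈ 0.210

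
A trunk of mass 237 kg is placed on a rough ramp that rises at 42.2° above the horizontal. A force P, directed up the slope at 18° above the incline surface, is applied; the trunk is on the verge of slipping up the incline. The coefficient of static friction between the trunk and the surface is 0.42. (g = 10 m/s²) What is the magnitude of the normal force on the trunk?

On the verge of sliding up the incline, friction equals μN and acts down the slope.
Perpendicular: N + P sin 18° = W cos 42.2° = 1756 N.
Along incline: P cos 18° = W sin 42.2° + μN  with W sin 42.2° = 1592 N.
Solving the pair for P and N: P = 2155 N, N = 1090 N (and f = μN = 457.7 N).

N ≈ 1090 N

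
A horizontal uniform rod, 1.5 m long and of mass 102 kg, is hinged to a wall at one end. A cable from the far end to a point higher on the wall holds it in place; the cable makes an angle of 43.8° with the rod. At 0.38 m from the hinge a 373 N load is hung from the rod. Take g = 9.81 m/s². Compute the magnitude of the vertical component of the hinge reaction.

Take torques about the hinge: T sin 43.8° · 1.5 = 102×9.81×0.75 + 373×0.38 = 892.21 N·m.
So T = 892.21 / (0.6921 × 1.5) = 859.36 N.
ΣF_y = 0: H_y = (102×9.81 + 373) − T sin 43.8° = 1373.6 − 594.8 = 778.82 N.

|H_y| ≈ 779 N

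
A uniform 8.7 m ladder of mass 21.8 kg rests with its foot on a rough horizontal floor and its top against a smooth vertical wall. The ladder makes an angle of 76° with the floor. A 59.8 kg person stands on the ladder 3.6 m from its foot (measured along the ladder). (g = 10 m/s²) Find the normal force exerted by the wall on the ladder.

Torques about the foot: N_wall · 8.7 sin 76° = 21.8×10×4.35 cos 76° + 59.8×10×3.6 cos 76° → N_wall = 88.873 N.

N_wall ≈ 88.9 N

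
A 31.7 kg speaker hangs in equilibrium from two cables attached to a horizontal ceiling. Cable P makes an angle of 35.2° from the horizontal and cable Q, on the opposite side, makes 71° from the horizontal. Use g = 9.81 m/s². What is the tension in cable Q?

Weight W = 31.7 × 9.81 = 311 N acts straight down.
Horizontal: T_P cos 35.2° = T_Q cos 71°  →  T_P = 0.3984 T_Q.
Vertical: T_P sin 35.2° + T_Q sin 71° = 311.
Substituting the horizontal relation into the vertical equation gives 1.175 T_Q = 311, so T_Q = 264.6 N.

T_Q ≈ 265 N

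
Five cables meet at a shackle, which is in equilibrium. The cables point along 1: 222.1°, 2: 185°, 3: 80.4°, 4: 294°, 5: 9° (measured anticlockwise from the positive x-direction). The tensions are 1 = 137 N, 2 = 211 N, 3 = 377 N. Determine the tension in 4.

T_4 ≈ 308 N

Resolve: ΣF_x = 137 cos 222.1° + 211 cos 185° + 377 cos 80.4° + T_4 cos 294° + T_5 cos 9° = 0.
        ΣF_y = 137 sin 222.1° + 211 sin 185° + 377 sin 80.4° + T_4 sin 294° + T_5 sin 9° = 0.
The known terms sum to (-249, 261.5) N, so 0.4067 T_4 + 0.9877 T_5 = 249 and -0.9135 T_4 + 0.1564 T_5 = -261.5.
Solving simultaneously: T_4 = 307.7 N, T_5 = 125.4 N.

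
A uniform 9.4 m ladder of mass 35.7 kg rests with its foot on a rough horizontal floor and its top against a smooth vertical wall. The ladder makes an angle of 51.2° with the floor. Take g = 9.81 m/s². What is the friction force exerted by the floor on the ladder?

Torques about the foot: N_wall · 9.4 sin 51.2° = 35.7×9.81×4.7 cos 51.2° → N_wall = 140.79 N.
ΣF_x = 0: f_floor = N_wall = 140.79 N.

f ≈ 141 N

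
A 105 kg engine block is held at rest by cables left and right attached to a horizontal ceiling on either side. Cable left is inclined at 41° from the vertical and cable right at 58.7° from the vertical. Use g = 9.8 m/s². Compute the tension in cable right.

T_right ≈ 685 N

Angles from the horizontal: cable left is 90° − 41° = 49°, cable right is 90° − 58.7° = 31.3°.
Weight W = 105 × 9.8 = 1029 N acts straight down.
Horizontal: T_left cos 49° = T_right cos 31.3°  →  T_left = 1.302 T_right.
Vertical: T_left sin 49° + T_right sin 31.3° = 1029.
Substituting the horizontal relation into the vertical equation gives 1.502 T_right = 1029, so T_right = 684.9 N.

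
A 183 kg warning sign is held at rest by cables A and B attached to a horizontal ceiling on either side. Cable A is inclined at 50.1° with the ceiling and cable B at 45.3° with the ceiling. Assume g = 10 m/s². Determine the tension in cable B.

T_B ≈ 1180 N

Weight W = 183 × 10 = 1830 N acts straight down.
Horizontal: T_A cos 50.1° = T_B cos 45.3°  →  T_A = 1.097 T_B.
Vertical: T_A sin 50.1° + T_B sin 45.3° = 1830.
Substituting the horizontal relation into the vertical equation gives 1.552 T_B = 1830, so T_B = 1179 N.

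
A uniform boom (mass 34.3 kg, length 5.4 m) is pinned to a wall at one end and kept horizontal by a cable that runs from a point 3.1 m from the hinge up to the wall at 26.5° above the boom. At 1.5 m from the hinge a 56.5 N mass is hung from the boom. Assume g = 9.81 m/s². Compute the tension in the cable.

Take torques about the hinge: T sin 26.5° · 3.1 = 34.3×9.81×2.7 + 56.5×1.5 = 993.25 N·m.
So T = 993.25 / (0.4462 × 3.1) = 718.08 N.

T ≈ 718 N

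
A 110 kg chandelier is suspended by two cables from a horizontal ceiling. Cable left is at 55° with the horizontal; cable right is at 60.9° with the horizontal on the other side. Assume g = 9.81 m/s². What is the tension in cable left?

T_left ≈ 583 N

Weight W = 110 × 9.81 = 1079 N acts straight down.
Horizontal: T_left cos 55° = T_right cos 60.9°  →  T_right = 1.179 T_left.
Vertical: T_left sin 55° + T_right sin 60.9° = 1079.
Substituting the horizontal relation into the vertical equation gives 1.85 T_left = 1079, so T_left = 583.4 N.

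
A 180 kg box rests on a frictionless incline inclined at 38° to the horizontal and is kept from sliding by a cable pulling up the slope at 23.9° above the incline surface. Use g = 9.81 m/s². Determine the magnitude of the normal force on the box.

Take axes along and perpendicular to the incline. Weight components: W sin 38° = 1087 N down-slope, W cos 38° = 1391 N into the surface.
Along incline: T cos 23.9° = W sin 38° → T = 1189 N.
Perpendicular: N = W cos 38° − T sin 23.9° = 909.7 N.

N ≈ 910 N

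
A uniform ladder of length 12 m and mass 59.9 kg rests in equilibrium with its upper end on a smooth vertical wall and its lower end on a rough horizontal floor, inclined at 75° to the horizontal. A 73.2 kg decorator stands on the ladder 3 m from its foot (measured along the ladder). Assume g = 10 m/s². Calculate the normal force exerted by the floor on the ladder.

ΣF_y = 0: N_floor = 59.9×10 + 73.2×10 = 1331 N.

N_floor ≈ 1330 N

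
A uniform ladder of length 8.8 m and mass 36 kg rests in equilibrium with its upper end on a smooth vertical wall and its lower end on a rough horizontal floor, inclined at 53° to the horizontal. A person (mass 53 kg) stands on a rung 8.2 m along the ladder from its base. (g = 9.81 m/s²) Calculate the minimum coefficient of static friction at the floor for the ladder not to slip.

μ_min ≈ 0.571

ΣF_y = 0: N_floor = 36×9.81 + 53×9.81 = 873.09 N.
Torques about the foot: N_wall · 8.8 sin 53° = 36×9.81×4.4 cos 53° + 53×9.81×8.2 cos 53° → N_wall = 498.14 N.
ΣF_x = 0: f_floor = N_wall = 498.14 N.
μ_min = f_floor / N_floor = 498.14 / 873.09 = 0.5706.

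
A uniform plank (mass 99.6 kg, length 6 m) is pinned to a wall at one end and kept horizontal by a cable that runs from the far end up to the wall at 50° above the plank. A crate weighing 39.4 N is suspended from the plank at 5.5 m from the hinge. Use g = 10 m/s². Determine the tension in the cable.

Take torques about the hinge: T sin 50° · 6 = 99.6×10×3 + 39.4×5.5 = 3204.7 N·m.
So T = 3204.7 / (0.7660 × 6) = 697.24 N.

T ≈ 697 N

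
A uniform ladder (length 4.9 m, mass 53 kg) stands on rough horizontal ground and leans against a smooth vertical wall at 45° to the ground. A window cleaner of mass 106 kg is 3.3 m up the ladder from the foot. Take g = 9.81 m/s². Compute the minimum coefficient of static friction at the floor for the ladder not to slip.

μ_min ≈ 0.616

ΣF_y = 0: N_floor = 53×9.81 + 106×9.81 = 1559.8 N.
Torques about the foot: N_wall · 4.9 sin 45° = 53×9.81×2.45 cos 45° + 106×9.81×3.3 cos 45° → N_wall = 960.28 N.
ΣF_x = 0: f_floor = N_wall = 960.28 N.
μ_min = f_floor / N_floor = 960.28 / 1559.8 = 0.6156.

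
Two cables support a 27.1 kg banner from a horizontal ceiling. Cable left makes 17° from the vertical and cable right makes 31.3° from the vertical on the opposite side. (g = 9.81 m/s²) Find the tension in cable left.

Angles from the horizontal: cable left is 90° − 17° = 73°, cable right is 90° − 31.3° = 58.7°.
Weight W = 27.1 × 9.81 = 265.9 N acts straight down.
Horizontal: T_left cos 73° = T_right cos 58.7°  →  T_right = 0.5628 T_left.
Vertical: T_left sin 73° + T_right sin 58.7° = 265.9.
Substituting the horizontal relation into the vertical equation gives 1.437 T_left = 265.9, so T_left = 185 N.

T_left ≈ 185 N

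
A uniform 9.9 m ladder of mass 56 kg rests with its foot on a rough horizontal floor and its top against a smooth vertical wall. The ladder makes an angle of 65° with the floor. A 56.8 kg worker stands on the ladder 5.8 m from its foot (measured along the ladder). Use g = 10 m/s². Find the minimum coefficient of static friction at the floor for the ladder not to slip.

ΣF_y = 0: N_floor = 56×10 + 56.8×10 = 1128 N.
Torques about the foot: N_wall · 9.9 sin 65° = 56×10×4.95 cos 65° + 56.8×10×5.8 cos 65° → N_wall = 285.74 N.
ΣF_x = 0: f_floor = N_wall = 285.74 N.
μ_min = f_floor / N_floor = 285.74 / 1128 = 0.2533.

μ_min ≈ 0.253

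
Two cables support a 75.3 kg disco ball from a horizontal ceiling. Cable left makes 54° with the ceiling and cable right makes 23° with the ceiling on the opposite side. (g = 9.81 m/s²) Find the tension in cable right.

Weight W = 75.3 × 9.81 = 738.7 N acts straight down.
Horizontal: T_left cos 54° = T_right cos 23°  →  T_left = 1.566 T_right.
Vertical: T_left sin 54° + T_right sin 23° = 738.7.
Substituting the horizontal relation into the vertical equation gives 1.658 T_right = 738.7, so T_right = 445.6 N.

T_right ≈ 446 N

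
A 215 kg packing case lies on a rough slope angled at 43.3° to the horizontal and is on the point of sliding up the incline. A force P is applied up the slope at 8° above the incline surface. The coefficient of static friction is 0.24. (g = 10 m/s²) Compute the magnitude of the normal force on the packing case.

N ≈ 1310 N

On the verge of sliding up the incline, friction equals μN and acts down the slope.
Perpendicular: N + P sin 8° = W cos 43.3° = 1565 N.
Along incline: P cos 8° = W sin 43.3° + μN  with W sin 43.3° = 1475 N.
Solving the pair for P and N: P = 1807 N, N = 1313 N (and f = μN = 315.2 N).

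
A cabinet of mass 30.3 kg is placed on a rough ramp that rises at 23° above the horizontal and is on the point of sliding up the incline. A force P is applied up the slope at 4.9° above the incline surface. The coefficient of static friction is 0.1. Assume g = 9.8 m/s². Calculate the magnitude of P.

P ≈ 143 N

On the verge of sliding up the incline, friction equals μN and acts down the slope.
Perpendicular: N + P sin 4.9° = W cos 23° = 273.3 N.
Along incline: P cos 4.9° = W sin 23° + μN  with W sin 23° = 116 N.
Solving the pair for P and N: P = 142.7 N, N = 261.1 N (and f = μN = 26.11 N).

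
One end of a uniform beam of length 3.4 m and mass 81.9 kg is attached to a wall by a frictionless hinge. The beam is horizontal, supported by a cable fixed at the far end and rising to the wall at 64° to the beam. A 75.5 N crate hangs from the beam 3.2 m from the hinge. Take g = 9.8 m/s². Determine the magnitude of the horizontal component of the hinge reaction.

Take torques about the hinge: T sin 64° · 3.4 = 81.9×9.8×1.7 + 75.5×3.2 = 1606.1 N·m.
So T = 1606.1 / (0.8988 × 3.4) = 525.56 N.
ΣF_x = 0: H_x = T cos 64° = 230.39 N.

H_x ≈ 230 N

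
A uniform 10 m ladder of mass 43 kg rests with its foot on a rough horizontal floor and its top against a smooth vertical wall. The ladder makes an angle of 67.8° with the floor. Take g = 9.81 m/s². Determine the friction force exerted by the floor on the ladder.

f ≈ 86.1 N

Torques about the foot: N_wall · 10 sin 67.8° = 43×9.81×5 cos 67.8° → N_wall = 86.073 N.
ΣF_x = 0: f_floor = N_wall = 86.073 N.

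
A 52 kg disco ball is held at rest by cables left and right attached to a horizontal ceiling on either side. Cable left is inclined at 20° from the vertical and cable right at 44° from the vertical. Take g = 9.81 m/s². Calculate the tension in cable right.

T_right ≈ 194 N

Angles from the horizontal: cable left is 90° − 20° = 70°, cable right is 90° − 44° = 46°.
Weight W = 52 × 9.81 = 510.1 N acts straight down.
Horizontal: T_left cos 70° = T_right cos 46°  →  T_left = 2.031 T_right.
Vertical: T_left sin 70° + T_right sin 46° = 510.1.
Substituting the horizontal relation into the vertical equation gives 2.628 T_right = 510.1, so T_right = 194.1 N.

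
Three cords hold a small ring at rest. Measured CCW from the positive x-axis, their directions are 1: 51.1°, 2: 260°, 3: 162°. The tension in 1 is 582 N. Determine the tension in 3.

Resolve: ΣF_x = 582 cos 51.1° + T_2 cos 260° + T_3 cos 162° = 0.
        ΣF_y = 582 sin 51.1° + T_2 sin 260° + T_3 sin 162° = 0.
The known terms sum to (365.5, 452.9) N, so -0.1736 T_2 − 0.9511 T_3 = -365.5 and -0.9848 T_2 + 0.3090 T_3 = -452.9.
Solving simultaneously: T_2 = 549.1 N, T_3 = 284 N.

T_3 ≈ 284 N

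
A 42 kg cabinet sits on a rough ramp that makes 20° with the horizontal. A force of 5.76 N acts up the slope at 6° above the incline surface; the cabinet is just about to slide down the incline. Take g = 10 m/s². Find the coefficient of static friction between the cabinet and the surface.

On the verge of sliding down the incline, friction is at its maximum μN and acts up the slope.
Perpendicular to incline: N = W cos 20° − P sin 6° = 394.7 − 0.6021 = 394.1 N.
Along incline: P cos 6° + μN = W sin 20° → μ = (W sin 20° − P cos 6°) / N = 0.35.

μ ≈ 0.350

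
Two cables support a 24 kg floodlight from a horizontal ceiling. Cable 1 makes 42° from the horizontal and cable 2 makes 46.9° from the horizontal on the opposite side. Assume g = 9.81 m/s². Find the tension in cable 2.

T_2 ≈ 175 N

Weight W = 24 × 9.81 = 235.4 N acts straight down.
Horizontal: T_1 cos 42° = T_2 cos 46.9°  →  T_1 = 0.9194 T_2.
Vertical: T_1 sin 42° + T_2 sin 46.9° = 235.4.
Substituting the horizontal relation into the vertical equation gives 1.345 T_2 = 235.4, so T_2 = 175 N.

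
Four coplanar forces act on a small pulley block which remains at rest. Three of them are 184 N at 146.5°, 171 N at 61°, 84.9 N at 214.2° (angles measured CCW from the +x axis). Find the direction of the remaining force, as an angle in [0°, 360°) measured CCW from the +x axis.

θ ≈ 305°

Sum the known components: ΣF_x = -140.8 N, ΣF_y = 203.4 N.
For equilibrium the remaining force must supply (−ΣF_x, −ΣF_y) = (140.8, -203.4) N.
Magnitude = √((140.8)² + (-203.4)²) = 247.3 N; direction = atan2(-203.4, 140.8) = 304.7°.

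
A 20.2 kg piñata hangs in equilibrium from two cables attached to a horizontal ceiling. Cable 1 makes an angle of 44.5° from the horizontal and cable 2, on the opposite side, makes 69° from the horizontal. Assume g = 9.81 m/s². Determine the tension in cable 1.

Weight W = 20.2 × 9.81 = 198.2 N acts straight down.
Horizontal: T_1 cos 44.5° = T_2 cos 69°  →  T_2 = 1.99 T_1.
Vertical: T_1 sin 44.5° + T_2 sin 69° = 198.2.
Substituting the horizontal relation into the vertical equation gives 2.559 T_1 = 198.2, so T_1 = 77.44 N.

T_1 ≈ 77.4 N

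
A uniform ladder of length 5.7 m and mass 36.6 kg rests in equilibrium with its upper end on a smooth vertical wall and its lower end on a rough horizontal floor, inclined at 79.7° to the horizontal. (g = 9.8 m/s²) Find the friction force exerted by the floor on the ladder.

Torques about the foot: N_wall · 5.7 sin 79.7° = 36.6×9.8×2.85 cos 79.7° → N_wall = 32.592 N.
ΣF_x = 0: f_floor = N_wall = 32.592 N.

f ≈ 32.6 N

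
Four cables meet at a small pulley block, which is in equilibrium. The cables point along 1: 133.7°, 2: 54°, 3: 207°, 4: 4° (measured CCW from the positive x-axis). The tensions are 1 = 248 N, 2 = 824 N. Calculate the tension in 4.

Resolve: ΣF_x = 248 cos 133.7° + 824 cos 54° + T_3 cos 207° + T_4 cos 4° = 0.
        ΣF_y = 248 sin 133.7° + 824 sin 54° + T_3 sin 207° + T_4 sin 4° = 0.
The known terms sum to (313, 845.9) N, so -0.8910 T_3 + 0.9976 T_4 = -313 and -0.4540 T_3 + 0.0698 T_4 = -845.9.
Solving simultaneously: T_3 = 2104 N, T_4 = 1565 N.

T_4 ≈ 1570 N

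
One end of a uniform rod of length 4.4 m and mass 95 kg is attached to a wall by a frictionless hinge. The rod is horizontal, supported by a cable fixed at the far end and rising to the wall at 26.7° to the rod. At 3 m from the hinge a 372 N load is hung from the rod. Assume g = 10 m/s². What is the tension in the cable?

T ≈ 1620 N

Take torques about the hinge: T sin 26.7° · 4.4 = 95×10×2.2 + 372×3 = 3206 N·m.
So T = 3206 / (0.4493 × 4.4) = 1621.6 N.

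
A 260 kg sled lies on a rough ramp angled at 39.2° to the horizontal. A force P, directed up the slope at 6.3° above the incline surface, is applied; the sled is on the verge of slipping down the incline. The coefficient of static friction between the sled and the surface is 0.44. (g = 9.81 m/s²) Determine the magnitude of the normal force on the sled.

N ≈ 1890 N

On the verge of sliding down the incline, friction equals μN and acts up the slope.
Perpendicular: N + P sin 6.3° = W cos 39.2° = 1977 N.
Along incline: P cos 6.3° + μN = W sin 39.2° with W sin 39.2° = 1612 N.
Solving the pair for P and N: P = 785 N, N = 1890 N (and f = μN = 831.8 N).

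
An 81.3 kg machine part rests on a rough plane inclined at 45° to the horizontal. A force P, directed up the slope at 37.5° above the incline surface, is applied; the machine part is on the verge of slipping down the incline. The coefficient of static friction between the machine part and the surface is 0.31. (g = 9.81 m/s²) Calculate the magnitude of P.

P ≈ 644 N

On the verge of sliding down the incline, friction equals μN and acts up the slope.
Perpendicular: N + P sin 37.5° = W cos 45° = 564 N.
Along incline: P cos 37.5° + μN = W sin 45° with W sin 45° = 564 N.
Solving the pair for P and N: P = 643.6 N, N = 172.2 N (and f = μN = 53.37 N).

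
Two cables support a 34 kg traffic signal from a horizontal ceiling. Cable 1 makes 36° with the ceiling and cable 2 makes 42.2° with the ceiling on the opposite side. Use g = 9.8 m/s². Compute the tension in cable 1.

T_1 ≈ 252 N

Weight W = 34 × 9.8 = 333.2 N acts straight down.
Horizontal: T_1 cos 36° = T_2 cos 42.2°  →  T_2 = 1.092 T_1.
Vertical: T_1 sin 36° + T_2 sin 42.2° = 333.2.
Substituting the horizontal relation into the vertical equation gives 1.321 T_1 = 333.2, so T_1 = 252.2 N.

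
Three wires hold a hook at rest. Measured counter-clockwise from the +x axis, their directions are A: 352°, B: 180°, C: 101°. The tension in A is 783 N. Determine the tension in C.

Resolve: ΣF_x = 783 cos 352° + T_B cos 180° + T_C cos 101° = 0.
        ΣF_y = 783 sin 352° + T_B sin 180° + T_C sin 101° = 0.
The known terms sum to (775.4, -109) N, so -1.0000 T_B − 0.1908 T_C = -775.4 and 0.0000 T_B + 0.9816 T_C = 109.
Solving simultaneously: T_B = 754.2 N, T_C = 111 N.

T_C ≈ 111 N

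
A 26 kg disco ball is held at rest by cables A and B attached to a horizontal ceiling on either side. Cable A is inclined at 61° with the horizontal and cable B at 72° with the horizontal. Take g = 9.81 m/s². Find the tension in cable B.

T_B ≈ 169 N

Weight W = 26 × 9.81 = 255.1 N acts straight down.
Horizontal: T_A cos 61° = T_B cos 72°  →  T_A = 0.6374 T_B.
Vertical: T_A sin 61° + T_B sin 72° = 255.1.
Substituting the horizontal relation into the vertical equation gives 1.509 T_B = 255.1, so T_B = 169.1 N.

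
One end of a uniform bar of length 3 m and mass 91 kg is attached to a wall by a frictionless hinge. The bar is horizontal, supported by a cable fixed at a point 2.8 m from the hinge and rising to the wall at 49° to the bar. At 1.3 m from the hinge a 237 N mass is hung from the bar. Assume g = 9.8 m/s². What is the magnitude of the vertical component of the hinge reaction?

Take torques about the hinge: T sin 49° · 2.8 = 91×9.8×1.5 + 237×1.3 = 1645.8 N·m.
So T = 1645.8 / (0.7547 × 2.8) = 778.82 N.
ΣF_y = 0: H_y = (91×9.8 + 237) − T sin 49° = 1128.8 − 587.79 = 541.01 N.

|H_y| ≈ 541 N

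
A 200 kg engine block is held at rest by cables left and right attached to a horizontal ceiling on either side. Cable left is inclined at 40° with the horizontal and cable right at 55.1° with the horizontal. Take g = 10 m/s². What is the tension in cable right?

Weight W = 200 × 10 = 2000 N acts straight down.
Horizontal: T_left cos 40° = T_right cos 55.1°  →  T_left = 0.7469 T_right.
Vertical: T_left sin 40° + T_right sin 55.1° = 2000.
Substituting the horizontal relation into the vertical equation gives 1.3 T_right = 2000, so T_right = 1538 N.

T_right ≈ 1540 N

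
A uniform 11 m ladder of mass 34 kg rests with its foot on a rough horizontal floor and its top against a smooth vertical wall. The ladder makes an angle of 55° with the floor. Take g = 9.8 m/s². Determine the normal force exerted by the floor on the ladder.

N_floor ≈ 333 N

ΣF_y = 0: N_floor = 34×9.8 = 333.2 N.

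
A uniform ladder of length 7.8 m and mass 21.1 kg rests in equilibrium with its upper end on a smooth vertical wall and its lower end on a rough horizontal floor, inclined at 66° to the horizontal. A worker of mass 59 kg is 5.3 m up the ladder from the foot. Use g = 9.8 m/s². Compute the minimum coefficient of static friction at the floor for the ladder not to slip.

ΣF_y = 0: N_floor = 21.1×9.8 + 59×9.8 = 784.98 N.
Torques about the foot: N_wall · 7.8 sin 66° = 21.1×9.8×3.9 cos 66° + 59×9.8×5.3 cos 66° → N_wall = 220.95 N.
ΣF_x = 0: f_floor = N_wall = 220.95 N.
μ_min = f_floor / N_floor = 220.95 / 784.98 = 0.2815.

μ_min ≈ 0.281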